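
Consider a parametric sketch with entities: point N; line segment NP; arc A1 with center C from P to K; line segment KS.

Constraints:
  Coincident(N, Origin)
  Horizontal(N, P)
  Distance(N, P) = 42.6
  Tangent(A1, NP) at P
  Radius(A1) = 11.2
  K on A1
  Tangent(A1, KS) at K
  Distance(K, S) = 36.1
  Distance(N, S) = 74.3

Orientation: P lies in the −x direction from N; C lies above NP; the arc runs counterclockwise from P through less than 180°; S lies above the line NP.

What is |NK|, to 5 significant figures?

39.184

Checks: |CK| = 11.20 ✓; ∠(CK, KS) = 90.00° ✓; |KS| = 36.10 ✓; |NS| = 74.30 ✓.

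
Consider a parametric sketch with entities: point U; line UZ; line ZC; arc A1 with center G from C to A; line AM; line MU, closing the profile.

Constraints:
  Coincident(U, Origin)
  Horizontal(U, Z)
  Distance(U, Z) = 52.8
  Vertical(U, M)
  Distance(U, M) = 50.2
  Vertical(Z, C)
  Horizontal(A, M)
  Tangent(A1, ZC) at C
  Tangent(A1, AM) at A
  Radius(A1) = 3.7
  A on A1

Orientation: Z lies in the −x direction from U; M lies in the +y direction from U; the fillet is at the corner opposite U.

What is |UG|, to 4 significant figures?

67.62

U is at the origin; U and Z share the same y with |UZ| = 52.8 and Z on the −x side, so Z = (-52.80, 0.000). U and M share the same x with |UM| = 50.2 and M on the +y side, so M = (0.000, 50.20). The virtual corner opposite U is at (-52.80, 50.20). Since A1 is tangent to ZC there, GC ⟂ ZC and A1 meets AM tangentially, so GA is at right angles to AM, with radius 3.7, so the center G sits 3.7 in from both sides at G = (-49.10, 46.50). Then |UG| = |G − U| = 67.62.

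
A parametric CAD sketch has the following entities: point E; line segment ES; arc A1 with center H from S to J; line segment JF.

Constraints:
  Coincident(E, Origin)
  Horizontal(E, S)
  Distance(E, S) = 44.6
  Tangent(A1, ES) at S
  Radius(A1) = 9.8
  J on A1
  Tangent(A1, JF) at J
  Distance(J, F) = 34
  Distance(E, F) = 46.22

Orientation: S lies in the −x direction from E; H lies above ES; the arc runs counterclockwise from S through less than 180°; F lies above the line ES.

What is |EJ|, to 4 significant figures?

35.93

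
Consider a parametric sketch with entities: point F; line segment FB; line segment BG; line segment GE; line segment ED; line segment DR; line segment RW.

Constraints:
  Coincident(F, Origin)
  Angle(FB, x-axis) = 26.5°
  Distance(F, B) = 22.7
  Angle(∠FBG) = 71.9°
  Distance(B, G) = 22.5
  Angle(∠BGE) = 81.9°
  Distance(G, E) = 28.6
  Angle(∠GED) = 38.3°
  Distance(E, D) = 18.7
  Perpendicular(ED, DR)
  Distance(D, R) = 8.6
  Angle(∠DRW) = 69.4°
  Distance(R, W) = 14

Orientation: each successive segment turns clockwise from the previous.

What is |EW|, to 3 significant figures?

6.69

F is at the origin; FB runs at 26.5° with length 22.7, so B = (20.3, 10.1). ∠FBG = 71.9° gives BG at -81.6° from the x-axis; with |BG| = 22.5, G = (23.6, -12.1). ∠BGE = 81.9° gives GE at -180° from the x-axis; with |GE| = 28.6, E = (-5.00, -12.3). ∠GED = 38.3° gives ED at 38.6° from the x-axis; with |ED| = 18.7, D = (9.62, -0.613). The perpendicularity gives DR at right angles to ED, so DR runs at -51.4°; with |DR| = 8.6, R = (15.0, -7.33). ∠DRW = 69.4° gives RW at -162° from the x-axis; with |RW| = 14.0, W = (1.67, -11.7). Then |EW| = |W − E| = 6.69.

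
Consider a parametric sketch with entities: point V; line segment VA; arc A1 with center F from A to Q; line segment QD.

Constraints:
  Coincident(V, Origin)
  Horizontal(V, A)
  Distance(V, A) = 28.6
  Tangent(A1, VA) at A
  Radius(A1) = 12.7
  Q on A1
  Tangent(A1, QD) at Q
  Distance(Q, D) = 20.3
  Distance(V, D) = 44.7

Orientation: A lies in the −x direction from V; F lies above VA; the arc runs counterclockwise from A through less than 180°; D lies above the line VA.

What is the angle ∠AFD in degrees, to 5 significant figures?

173.35°

Checks: |VA| = 28.60 ✓; |FQ| = 12.70 ✓; ∠(FQ, QD) = 90.00° ✓; |QD| = 20.30 ✓; |VD| = 44.70 ✓.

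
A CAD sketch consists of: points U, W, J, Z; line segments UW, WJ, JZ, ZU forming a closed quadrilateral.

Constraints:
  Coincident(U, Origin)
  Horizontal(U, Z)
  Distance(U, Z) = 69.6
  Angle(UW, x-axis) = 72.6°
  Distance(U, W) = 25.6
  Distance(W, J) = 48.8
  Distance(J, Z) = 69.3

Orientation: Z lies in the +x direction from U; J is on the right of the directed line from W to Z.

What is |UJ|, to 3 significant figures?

24.7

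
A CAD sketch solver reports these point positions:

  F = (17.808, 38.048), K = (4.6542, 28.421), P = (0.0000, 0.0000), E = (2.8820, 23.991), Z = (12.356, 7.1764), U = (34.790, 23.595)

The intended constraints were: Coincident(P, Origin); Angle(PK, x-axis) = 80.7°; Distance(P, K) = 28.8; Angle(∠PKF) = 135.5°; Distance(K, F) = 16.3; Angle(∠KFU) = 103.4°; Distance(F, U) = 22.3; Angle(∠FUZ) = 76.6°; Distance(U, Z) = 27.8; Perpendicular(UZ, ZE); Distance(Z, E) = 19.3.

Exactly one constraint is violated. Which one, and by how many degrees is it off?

Perpendicular(UZ, ZE) — off by 6.80°.

P = (0.00, 0.00) ✓; PK at 80.70° ✓; |PK| = 28.80 ✓; ∠PKF = 135.5° ✓; |KF| = 16.30 ✓; ∠KFU = 103.4° ✓; |FU| = 22.30 ✓; ∠FUZ = 76.60° ✓; |UZ| = 27.80 ✓; ∠(UZ, ZE) = 96.80° ✗; |ZE| = 19.30 ✓.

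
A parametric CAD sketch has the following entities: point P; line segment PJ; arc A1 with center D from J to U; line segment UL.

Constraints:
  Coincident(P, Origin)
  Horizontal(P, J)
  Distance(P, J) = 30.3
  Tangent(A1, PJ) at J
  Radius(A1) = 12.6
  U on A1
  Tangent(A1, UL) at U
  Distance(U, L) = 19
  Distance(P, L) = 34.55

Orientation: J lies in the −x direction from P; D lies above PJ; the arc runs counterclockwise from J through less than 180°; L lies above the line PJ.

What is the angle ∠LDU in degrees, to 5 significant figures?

56.449°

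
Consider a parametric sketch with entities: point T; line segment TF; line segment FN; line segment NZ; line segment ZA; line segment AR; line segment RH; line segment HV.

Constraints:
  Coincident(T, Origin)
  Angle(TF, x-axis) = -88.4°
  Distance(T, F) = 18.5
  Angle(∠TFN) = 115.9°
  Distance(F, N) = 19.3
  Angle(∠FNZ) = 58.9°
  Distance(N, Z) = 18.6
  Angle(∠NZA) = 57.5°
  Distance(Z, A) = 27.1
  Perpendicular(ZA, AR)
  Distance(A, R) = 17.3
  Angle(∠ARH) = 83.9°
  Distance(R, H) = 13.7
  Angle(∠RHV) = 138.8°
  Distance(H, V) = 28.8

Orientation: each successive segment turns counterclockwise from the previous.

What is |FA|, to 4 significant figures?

8.674

T is at the origin; TF runs at -88.4° with length 18.5, so F = (0.5166, -18.49). ∠TFN = 115.9° gives FN at -24.30° from the x-axis; with |FN| = 19.3, N = (18.11, -26.44). ∠FNZ = 58.9° gives NZ at 96.80° from the x-axis; with |NZ| = 18.6, Z = (15.90, -7.966). ∠NZA = 57.5° gives ZA at -140.7° from the x-axis; with |ZA| = 27.1, A = (-5.067, -25.13). Then |FA| = |A − F| = 8.674.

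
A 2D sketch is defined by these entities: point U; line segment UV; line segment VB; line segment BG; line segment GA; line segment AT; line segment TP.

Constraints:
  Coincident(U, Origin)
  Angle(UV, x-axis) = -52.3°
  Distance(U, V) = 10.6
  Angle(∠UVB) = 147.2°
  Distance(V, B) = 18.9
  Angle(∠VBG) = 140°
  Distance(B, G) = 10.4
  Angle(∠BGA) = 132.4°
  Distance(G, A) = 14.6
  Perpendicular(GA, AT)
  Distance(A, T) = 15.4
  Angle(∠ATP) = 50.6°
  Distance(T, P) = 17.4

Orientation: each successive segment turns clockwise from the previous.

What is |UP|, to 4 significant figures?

31.56

U is at the origin; UV runs at -52.3° with length 10.6, so V = (6.482, -8.387). ∠UVB = 147.2° gives VB at -85.10° from the x-axis; with |VB| = 18.9, B = (8.097, -27.22). ∠VBG = 140.0° gives BG at -125.1° from the x-axis; with |BG| = 10.4, G = (2.117, -35.73). ∠BGA = 132.4° gives GA at -172.7° from the x-axis; with |GA| = 14.6, A = (-12.37, -37.58). GA is perpendicular to AT, so AT runs at 97.30°; with |AT| = 15.4, T = (-14.32, -22.31). ∠ATP = 50.6° gives TP at -32.10° from the x-axis; with |TP| = 17.4, P = (0.4180, -31.55). Then |UP| = |P − U| = 31.56.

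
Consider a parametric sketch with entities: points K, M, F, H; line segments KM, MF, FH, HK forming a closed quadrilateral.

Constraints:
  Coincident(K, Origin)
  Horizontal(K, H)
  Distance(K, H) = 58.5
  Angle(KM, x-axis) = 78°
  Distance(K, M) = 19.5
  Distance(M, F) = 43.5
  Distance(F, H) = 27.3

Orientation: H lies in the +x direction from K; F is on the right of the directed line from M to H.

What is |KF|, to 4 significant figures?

36.31

K is at the origin; KH is horizontal with |KH| = 58.5 and H in +x, so H = (58.5, 0). KM runs at 78.0° with |KM| = 19.5, so M = (4.054, 19.07). F is determined by |MF| = 43.5 and |FH| = 27.3 together: it lies at the intersection of circle(M, 43.5) and circle(H, 27.3). With |MH| = 57.69, the foot of the radical line on MH is 38.79 from M and the perpendicular offset is √(43.5² − 38.79²) = 19.70. Taking the right-of-MH solution: F = (34.15, -12.34).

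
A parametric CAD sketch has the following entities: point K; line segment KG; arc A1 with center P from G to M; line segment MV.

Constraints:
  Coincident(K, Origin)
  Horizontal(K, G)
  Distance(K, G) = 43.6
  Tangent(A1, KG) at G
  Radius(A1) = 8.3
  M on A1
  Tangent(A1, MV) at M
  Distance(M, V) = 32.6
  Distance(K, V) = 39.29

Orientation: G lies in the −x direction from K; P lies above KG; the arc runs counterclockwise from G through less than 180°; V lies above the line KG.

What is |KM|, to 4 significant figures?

36.53

Checks: |PM| = 8.300 ✓; ∠(PM, MV) = 90.00° ✓; |MV| = 32.60 ✓; |KV| = 39.29 ✓.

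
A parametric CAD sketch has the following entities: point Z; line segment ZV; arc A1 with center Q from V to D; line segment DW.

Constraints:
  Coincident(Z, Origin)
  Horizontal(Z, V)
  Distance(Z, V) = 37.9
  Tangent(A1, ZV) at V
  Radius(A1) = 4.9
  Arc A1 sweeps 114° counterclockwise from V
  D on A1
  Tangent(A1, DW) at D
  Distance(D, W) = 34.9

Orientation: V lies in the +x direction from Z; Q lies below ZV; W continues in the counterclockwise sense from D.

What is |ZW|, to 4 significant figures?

61.41

On A1, V sits at bearing 90° from Q; a 114° counterclockwise sweep puts D at bearing 204°, so D = Q + 4.9·(cos 204°, sin 204°) = (33.42, -6.893). The tangent condition forces QD to be normal to DW, so DW runs along (−sin 204°, cos 204°); with |DW| = 34.9, W = (47.62, -38.78). Then |ZW| = |W − Z| = 61.41.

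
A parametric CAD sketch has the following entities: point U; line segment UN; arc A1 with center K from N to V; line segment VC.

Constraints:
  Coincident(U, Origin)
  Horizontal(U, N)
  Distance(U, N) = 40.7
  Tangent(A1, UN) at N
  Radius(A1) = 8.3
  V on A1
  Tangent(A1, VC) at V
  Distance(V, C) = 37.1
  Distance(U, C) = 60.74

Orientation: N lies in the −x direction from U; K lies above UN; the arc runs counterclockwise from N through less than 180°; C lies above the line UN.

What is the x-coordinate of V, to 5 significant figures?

-32.540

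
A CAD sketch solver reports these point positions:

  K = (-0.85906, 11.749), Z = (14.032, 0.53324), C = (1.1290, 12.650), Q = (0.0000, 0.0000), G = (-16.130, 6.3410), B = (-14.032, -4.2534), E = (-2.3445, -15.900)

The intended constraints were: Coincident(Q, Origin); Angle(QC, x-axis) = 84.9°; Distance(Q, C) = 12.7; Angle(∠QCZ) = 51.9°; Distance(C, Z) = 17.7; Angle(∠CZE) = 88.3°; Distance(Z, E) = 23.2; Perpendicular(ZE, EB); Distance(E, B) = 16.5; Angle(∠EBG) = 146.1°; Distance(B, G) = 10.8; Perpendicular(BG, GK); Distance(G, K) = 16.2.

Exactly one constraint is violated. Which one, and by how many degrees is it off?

Perpendicular(BG, GK) — off by 8.30°.

Q = (0.00, 0.00) ✓; QC at 84.90° ✓; |QC| = 12.70 ✓; ∠QCZ = 51.90° ✓; |CZ| = 17.70 ✓; ∠CZE = 88.30° ✓; |ZE| = 23.20 ✓; ∠(ZE, EB) = 90.00° ✓; |EB| = 16.50 ✓; ∠EBG = 146.1° ✓; |BG| = 10.80 ✓; ∠(BG, GK) = 81.70° ✗; |GK| = 16.20 ✓.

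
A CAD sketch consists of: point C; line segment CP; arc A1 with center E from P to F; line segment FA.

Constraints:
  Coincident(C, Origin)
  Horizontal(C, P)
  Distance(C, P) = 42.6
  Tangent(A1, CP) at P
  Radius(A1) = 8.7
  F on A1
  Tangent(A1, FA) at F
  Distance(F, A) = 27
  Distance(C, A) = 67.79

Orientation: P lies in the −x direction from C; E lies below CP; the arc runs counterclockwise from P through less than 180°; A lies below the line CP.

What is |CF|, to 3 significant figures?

51.0

C is at the origin; C and P share the same y with |CP| = 42.6 and P on the −x side, so P = (-42.6, 0.00). Since A1 is tangent to CP there, EP ⟂ CP, so E = P + (0, -8.7) = (-42.6, -8.70). Since EF ⟂ FA (tangency), |EA| = √(8.7² + 27.0²) = 28.4 regardless of where F sits on A1. So A lies on both circle(C, 67.79) and circle(E, 28.4); the below-CP intersection is A = (-60.4, -30.8). F is the foot of the tangent from A: F = (-50.7, -5.58).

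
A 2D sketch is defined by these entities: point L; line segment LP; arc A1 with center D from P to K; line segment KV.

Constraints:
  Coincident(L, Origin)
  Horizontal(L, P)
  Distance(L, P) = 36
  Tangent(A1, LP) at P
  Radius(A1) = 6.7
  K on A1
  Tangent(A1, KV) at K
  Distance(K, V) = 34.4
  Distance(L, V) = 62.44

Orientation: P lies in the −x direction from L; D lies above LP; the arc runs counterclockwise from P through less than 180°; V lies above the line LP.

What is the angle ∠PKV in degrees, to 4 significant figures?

119.2°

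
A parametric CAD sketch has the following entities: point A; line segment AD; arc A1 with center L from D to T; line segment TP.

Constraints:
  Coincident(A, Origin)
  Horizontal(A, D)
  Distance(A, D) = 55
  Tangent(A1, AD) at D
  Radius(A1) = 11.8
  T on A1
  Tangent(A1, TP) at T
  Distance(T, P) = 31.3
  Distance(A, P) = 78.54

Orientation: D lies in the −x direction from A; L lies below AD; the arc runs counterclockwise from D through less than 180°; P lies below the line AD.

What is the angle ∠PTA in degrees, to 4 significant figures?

97.78°

A is at the origin; A and D share the same y with |AD| = 55.0 and D on the −x side, so D = (-55.00, 0.000). Tangency of A1 to AD means the radius LD is perpendicular to AD, so L = D + (0, -11.8) = (-55.00, -11.80). Since LT ⟂ TP (tangency), |LP| = √(11.8² + 31.3²) = 33.45 regardless of where T sits on A1. So P lies on both circle(A, 78.54) and circle(L, 33.45); the below-AD intersection is P = (-65.31, -43.62). T is the foot of the tangent from P: T = (-66.79, -12.36).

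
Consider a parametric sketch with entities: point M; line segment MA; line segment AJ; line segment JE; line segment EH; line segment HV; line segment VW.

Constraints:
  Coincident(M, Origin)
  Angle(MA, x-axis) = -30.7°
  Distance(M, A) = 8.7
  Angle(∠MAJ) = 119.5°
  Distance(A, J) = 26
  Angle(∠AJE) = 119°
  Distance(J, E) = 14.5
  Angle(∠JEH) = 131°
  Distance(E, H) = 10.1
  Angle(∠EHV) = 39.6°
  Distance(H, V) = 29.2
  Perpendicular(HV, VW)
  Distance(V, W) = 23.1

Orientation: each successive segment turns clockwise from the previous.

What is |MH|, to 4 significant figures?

36.87

∠AJE = 119.0° gives JE at -152.2° from the x-axis; with |JE| = 14.5, E = (-5.890, -37.20). ∠JEH = 131.0° gives EH at 158.8° from the x-axis; with |EH| = 10.1, H = (-15.31, -33.55). Then |MH| = |H − M| = 36.87.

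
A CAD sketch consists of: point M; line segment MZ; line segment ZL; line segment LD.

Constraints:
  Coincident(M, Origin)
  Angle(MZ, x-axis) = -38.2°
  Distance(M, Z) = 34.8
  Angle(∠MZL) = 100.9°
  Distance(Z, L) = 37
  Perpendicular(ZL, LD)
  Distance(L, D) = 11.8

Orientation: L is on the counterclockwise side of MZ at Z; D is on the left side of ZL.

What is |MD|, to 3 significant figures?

49.0

M is at the origin; MZ runs at -38.2° with length 34.8, so Z = 34.8·(cos -38.2°, sin -38.2°) = (27.3, -21.5). ∠MZL = 100.9°, so ZL runs at -38.2° + (180° − 100.9°) = 40.9° from the x-axis; with |ZL| = 37.0, L = Z + 37.0·(cos 40.9°, sin 40.9°) = (55.3, 2.70). ZL is perpendicular to LD; with |LD| = 11.8 on the left of ZL, D = L + 11.8·(-0.655, 0.756) = (47.6, 11.6). Then |MD| = |D − M| = 49.0.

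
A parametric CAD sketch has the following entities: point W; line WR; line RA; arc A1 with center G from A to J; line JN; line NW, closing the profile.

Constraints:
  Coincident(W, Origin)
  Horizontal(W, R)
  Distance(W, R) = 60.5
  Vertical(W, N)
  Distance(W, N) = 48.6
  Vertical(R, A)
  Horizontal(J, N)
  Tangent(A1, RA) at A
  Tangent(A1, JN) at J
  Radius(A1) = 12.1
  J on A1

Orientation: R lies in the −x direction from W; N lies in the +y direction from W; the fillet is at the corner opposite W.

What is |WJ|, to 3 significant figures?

68.6

W is at the origin; W and R share the same y with |WR| = 60.5 and R on the −x side, so R = (-60.5, 0.00). WN is vertical with |WN| = 48.6 and N on the +y side, so N = (0.00, 48.6). The virtual corner opposite W is at (-60.5, 48.6). Tangency of A1 to RA means the radius GA is perpendicular to RA and tangency of A1 to JN means the radius GJ is perpendicular to JN, with radius 12.1, so the center G sits 12.1 in from both sides at G = (-48.4, 36.5). That places the tangent points at A = (-60.5, 36.5) on RA and J = (-48.4, 48.6) on JN. Then |WJ| = |J − W| = 68.6.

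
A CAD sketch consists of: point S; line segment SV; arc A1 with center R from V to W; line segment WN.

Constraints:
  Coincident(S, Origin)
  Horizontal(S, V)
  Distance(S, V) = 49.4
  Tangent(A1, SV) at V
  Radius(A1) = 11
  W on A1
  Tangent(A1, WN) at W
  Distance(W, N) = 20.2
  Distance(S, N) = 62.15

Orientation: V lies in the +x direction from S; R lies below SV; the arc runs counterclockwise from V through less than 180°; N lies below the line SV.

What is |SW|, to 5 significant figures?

44.006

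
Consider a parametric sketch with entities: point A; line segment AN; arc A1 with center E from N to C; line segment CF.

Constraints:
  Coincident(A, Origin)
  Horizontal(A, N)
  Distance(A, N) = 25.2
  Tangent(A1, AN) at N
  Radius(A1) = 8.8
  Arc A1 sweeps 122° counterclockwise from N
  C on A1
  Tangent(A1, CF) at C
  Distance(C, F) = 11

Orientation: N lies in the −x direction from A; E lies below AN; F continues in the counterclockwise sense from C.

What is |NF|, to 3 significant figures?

22.9

On A1, N sits at bearing 90° from E; a 122° counterclockwise sweep puts C at bearing 212°, so C = E + 8.8·(cos 212°, sin 212°) = (-32.7, -13.5). Since A1 is tangent to CF there, EC ⟂ CF, so CF runs along (−sin 212°, cos 212°); with |CF| = 11.0, F = (-26.8, -22.8). Then |NF| = |F − N| = 22.9.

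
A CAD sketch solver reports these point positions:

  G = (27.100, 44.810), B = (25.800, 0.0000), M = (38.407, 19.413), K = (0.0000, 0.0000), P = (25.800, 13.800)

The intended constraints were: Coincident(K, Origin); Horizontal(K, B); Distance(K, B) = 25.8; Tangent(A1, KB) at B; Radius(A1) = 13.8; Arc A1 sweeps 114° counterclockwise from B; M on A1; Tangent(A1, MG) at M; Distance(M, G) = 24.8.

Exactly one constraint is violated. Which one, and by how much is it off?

Distance(M, G) = 24.8 — off by 3.00.

K = (0.00, 0.00) ✓; K.y = 0.00, B.y = 0.00 ✓; |KB| = 25.80 ✓; ∠(PB, BK) = 90.00° ✓; |PB| = 13.80 ✓; bearing(P→M) − bearing(P→B) = 114.0° ✓; |PM| = 13.80 ✓; ∠(PM, MG) = 90.00° ✓; |MG| = 27.80 ✗.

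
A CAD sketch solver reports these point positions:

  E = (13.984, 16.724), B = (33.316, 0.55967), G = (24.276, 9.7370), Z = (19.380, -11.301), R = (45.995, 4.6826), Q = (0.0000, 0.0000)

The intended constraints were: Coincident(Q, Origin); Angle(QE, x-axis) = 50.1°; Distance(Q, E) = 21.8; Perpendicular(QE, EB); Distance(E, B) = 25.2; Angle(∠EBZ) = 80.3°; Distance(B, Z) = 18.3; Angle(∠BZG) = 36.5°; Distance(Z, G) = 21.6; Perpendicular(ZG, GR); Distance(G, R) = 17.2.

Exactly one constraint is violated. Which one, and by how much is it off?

Distance(G, R) = 17.2 — off by 5.10.

Q = (0.00, 0.00) ✓; QE at 50.10° ✓; |QE| = 21.80 ✓; ∠(QE, EB) = 90.00° ✓; |EB| = 25.20 ✓; ∠EBZ = 80.30° ✓; |BZ| = 18.30 ✓; ∠BZG = 36.50° ✓; |ZG| = 21.60 ✓; ∠(ZG, GR) = 90.00° ✓; |GR| = 22.30 ✗.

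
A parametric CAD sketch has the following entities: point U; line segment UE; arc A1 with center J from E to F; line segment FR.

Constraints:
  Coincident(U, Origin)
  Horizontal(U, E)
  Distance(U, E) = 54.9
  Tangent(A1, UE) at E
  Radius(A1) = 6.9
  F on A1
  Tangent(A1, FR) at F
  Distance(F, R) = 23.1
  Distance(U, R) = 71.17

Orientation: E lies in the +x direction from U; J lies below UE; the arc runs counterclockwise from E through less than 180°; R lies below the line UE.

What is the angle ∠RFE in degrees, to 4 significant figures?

114.2°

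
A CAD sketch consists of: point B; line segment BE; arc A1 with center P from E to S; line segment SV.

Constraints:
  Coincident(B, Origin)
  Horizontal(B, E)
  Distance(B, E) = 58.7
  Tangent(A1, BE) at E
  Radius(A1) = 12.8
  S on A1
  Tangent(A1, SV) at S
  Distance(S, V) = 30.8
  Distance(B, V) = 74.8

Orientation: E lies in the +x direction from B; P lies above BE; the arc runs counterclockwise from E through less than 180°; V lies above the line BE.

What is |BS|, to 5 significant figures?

72.719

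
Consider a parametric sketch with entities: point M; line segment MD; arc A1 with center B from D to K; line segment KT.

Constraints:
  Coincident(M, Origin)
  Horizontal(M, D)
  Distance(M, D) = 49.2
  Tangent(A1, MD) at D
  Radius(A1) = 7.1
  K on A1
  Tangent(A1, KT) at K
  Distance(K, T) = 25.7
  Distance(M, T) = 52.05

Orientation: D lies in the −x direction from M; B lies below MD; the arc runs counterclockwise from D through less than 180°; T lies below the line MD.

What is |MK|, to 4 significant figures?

56.19

M is at the origin; MD is horizontal with |MD| = 49.2 and D on the −x side, so D = (-49.20, 0.000). Tangency of A1 to MD means the radius BD is perpendicular to MD, so B = D + (0, -7.1) = (-49.20, -7.100). Since BK ⟂ KT (tangency), |BT| = √(7.1² + 25.7²) = 26.66 regardless of where K sits on A1. So T lies on both circle(M, 52.05) and circle(B, 26.66); the below-MD intersection is T = (-40.75, -32.39). K is the foot of the tangent from T: K = (-55.09, -11.06).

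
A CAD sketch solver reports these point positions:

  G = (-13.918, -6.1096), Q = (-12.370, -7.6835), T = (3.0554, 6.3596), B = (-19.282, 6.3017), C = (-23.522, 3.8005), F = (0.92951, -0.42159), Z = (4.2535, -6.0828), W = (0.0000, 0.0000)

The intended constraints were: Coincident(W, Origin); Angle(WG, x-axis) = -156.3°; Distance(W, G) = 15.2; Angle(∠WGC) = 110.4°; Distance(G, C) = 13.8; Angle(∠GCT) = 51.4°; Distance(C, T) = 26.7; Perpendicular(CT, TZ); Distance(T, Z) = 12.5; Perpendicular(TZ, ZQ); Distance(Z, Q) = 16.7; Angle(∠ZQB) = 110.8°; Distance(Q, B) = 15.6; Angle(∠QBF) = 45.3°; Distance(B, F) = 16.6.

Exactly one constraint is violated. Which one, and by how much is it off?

Distance(B, F) = 16.6 — off by 4.70.

W = (0.00, 0.00) ✓; WG at -156.3° ✓; |WG| = 15.20 ✓; ∠WGC = 110.4° ✓; |GC| = 13.80 ✓; ∠GCT = 51.40° ✓; |CT| = 26.70 ✓; ∠(CT, TZ) = 90.00° ✓; |TZ| = 12.50 ✓; ∠(TZ, ZQ) = 90.00° ✓; |ZQ| = 16.70 ✓; ∠ZQB = 110.8° ✓; |QB| = 15.60 ✓; ∠QBF = 45.30° ✓; |BF| = 21.30 ✗.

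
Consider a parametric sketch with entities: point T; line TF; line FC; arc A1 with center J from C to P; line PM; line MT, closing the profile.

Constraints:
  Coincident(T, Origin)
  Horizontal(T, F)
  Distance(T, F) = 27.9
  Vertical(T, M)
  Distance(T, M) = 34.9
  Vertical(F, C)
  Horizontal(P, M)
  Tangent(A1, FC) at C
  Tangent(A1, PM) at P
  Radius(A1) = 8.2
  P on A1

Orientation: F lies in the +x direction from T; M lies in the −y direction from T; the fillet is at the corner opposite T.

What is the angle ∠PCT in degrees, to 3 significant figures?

88.7°

T is at the origin; TF is horizontal with |TF| = 27.9 and F on the +x side, so F = (27.9, 0.00). TM is vertical with |TM| = 34.9 and M on the −y side, so M = (0.00, -34.9). The virtual corner opposite T is at (27.9, -34.9). The tangent condition forces JC to be normal to FC and A1 meets PM tangentially, so JP is at right angles to PM, with radius 8.2, so the center J sits 8.2 in from both sides at J = (19.7, -26.7). That places the tangent points at C = (27.9, -26.7) on FC and P = (19.7, -34.9) on PM. Then cos ∠PCT = CP·CT / (|CP||CT|), giving 88.7°.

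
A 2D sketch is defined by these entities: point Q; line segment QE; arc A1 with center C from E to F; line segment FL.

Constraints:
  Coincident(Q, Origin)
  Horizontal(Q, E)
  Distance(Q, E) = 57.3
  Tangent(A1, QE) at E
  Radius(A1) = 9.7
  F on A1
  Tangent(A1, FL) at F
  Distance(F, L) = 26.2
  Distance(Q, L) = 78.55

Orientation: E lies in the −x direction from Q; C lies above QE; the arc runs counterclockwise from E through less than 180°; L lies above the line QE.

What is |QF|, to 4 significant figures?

53.70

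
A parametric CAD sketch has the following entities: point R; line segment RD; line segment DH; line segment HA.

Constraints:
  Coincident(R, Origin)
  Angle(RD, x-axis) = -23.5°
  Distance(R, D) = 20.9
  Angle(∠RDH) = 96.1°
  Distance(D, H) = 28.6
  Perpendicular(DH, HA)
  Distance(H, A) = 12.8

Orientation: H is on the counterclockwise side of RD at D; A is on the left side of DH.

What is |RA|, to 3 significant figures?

31.8

R is at the origin; RD runs at -23.5° with length 20.9, so D = 20.9·(cos -23.5°, sin -23.5°) = (19.2, -8.33). ∠RDH = 96.1°, so DH runs at -23.5° + (180° − 96.1°) = 60.4° from the x-axis; with |DH| = 28.6, H = D + 28.6·(cos 60.4°, sin 60.4°) = (33.3, 16.5). The perpendicularity gives HA at right angles to DH; with |HA| = 12.8 on the left of DH, A = H + 12.8·(-0.869, 0.494) = (22.2, 22.9). Then |RA| = |A − R| = 31.8.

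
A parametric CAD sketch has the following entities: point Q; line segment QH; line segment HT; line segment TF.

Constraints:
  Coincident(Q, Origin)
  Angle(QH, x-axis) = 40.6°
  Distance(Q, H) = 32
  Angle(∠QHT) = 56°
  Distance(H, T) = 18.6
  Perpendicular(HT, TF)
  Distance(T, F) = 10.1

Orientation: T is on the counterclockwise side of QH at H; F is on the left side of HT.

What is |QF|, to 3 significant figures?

16.4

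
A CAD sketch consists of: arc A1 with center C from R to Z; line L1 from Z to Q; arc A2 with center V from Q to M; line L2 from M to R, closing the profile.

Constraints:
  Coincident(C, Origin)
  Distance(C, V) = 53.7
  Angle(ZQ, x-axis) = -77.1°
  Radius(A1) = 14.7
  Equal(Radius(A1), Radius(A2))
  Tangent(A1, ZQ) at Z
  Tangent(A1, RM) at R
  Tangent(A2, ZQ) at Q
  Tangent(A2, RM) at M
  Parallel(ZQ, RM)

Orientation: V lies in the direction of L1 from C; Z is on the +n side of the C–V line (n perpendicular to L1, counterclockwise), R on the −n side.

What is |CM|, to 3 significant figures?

55.7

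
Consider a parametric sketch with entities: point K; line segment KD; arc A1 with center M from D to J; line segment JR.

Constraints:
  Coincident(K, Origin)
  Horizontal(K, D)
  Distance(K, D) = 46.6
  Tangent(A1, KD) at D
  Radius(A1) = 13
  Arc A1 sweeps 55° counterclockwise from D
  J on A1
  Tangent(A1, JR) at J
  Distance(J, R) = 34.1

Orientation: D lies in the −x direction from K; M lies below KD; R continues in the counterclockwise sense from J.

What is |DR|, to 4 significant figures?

45.09

On A1, D sits at bearing 90° from M; a 55° counterclockwise sweep puts J at bearing 145°, so J = M + 13.0·(cos 145°, sin 145°) = (-57.25, -5.544). The tangent condition forces MJ to be normal to JR, so JR runs along (−sin 145°, cos 145°); with |JR| = 34.1, R = (-76.81, -33.48). Then |DR| = |R − D| = 45.09.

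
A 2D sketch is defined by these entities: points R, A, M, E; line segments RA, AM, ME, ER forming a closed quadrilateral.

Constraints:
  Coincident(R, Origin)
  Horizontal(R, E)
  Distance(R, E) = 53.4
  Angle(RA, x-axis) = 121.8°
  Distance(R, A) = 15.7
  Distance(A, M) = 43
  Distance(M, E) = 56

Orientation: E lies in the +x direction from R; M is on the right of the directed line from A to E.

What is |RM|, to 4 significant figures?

28.05

R is at the origin; RE is horizontal with |RE| = 53.4 and E in +x, so E = (53.4, 0). RA runs at 121.8° with |RA| = 15.7, so A = (-8.273, 13.34). M is determined by |AM| = 43.0 and |ME| = 56.0 together: it lies at the intersection of circle(A, 43.0) and circle(E, 56.0). With |AE| = 63.10, the foot of the radical line on AE is 21.35 from A and the perpendicular offset is √(43.0² − 21.35²) = 37.32. Taking the right-of-AE solution: M = (4.703, -27.65).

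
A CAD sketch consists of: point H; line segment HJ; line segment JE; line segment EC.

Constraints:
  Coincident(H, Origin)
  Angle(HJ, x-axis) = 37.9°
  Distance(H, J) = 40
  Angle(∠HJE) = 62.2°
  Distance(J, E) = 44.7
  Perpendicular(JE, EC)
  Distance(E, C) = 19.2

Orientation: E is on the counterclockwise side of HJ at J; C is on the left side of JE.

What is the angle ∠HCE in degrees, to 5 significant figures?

121.86°

H is at the origin; HJ runs at 37.9° with length 40.0, so J = 40.0·(cos 37.9°, sin 37.9°) = (31.563, 24.571). ∠HJE = 62.2°, so JE runs at 37.9° + (180° − 62.2°) = 155.70° from the x-axis; with |JE| = 44.7, E = J + 44.7·(cos 155.70°, sin 155.70°) = (-9.1764, 42.966). JE is perpendicular to EC; with |EC| = 19.2 on the left of JE, C = E + 19.2·(-0.41151, -0.91140) = (-17.077, 25.467). Then cos ∠HCE = CH·CE / (|CH||CE|), giving 121.86°.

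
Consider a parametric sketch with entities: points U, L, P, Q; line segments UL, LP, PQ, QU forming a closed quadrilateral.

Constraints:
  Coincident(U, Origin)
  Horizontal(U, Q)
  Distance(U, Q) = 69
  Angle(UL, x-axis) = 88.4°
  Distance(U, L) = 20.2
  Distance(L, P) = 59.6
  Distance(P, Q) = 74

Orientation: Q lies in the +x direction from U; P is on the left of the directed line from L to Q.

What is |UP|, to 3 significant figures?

76.8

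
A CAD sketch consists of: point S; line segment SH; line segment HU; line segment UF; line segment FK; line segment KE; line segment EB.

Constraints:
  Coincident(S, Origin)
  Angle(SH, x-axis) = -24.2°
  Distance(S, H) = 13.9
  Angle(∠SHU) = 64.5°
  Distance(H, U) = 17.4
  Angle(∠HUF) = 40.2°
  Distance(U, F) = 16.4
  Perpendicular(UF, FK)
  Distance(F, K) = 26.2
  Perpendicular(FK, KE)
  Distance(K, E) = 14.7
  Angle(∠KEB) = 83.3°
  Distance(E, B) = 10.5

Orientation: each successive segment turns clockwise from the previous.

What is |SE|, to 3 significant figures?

32.2

S is at the origin; SH runs at -24.2° with length 13.9, so H = (12.7, -5.70). ∠SHU = 64.5° gives HU at -140° from the x-axis; with |HU| = 17.4, U = (-0.592, -17.0). ∠HUF = 40.2° gives UF at 80.5° from the x-axis; with |UF| = 16.4, F = (2.11, -0.777). UF is perpendicular to FK, so FK runs at -9.50°; with |FK| = 26.2, K = (28.0, -5.10). The perpendicularity gives KE at right angles to FK, so KE runs at -99.5°; with |KE| = 14.7, E = (25.5, -19.6). Then |SE| = |E − S| = 32.2.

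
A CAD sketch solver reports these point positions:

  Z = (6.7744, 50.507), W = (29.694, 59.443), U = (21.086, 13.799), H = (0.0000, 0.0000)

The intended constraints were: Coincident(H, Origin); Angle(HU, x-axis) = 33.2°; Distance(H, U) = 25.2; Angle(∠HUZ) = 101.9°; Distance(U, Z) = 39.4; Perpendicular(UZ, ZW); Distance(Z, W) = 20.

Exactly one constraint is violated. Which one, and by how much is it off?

Distance(Z, W) = 20 — off by 4.60.

H = (0.00, 0.00) ✓; HU at 33.20° ✓; |HU| = 25.20 ✓; ∠HUZ = 101.9° ✓; |UZ| = 39.40 ✓; ∠(UZ, ZW) = 90.00° ✓; |ZW| = 24.60 ✗.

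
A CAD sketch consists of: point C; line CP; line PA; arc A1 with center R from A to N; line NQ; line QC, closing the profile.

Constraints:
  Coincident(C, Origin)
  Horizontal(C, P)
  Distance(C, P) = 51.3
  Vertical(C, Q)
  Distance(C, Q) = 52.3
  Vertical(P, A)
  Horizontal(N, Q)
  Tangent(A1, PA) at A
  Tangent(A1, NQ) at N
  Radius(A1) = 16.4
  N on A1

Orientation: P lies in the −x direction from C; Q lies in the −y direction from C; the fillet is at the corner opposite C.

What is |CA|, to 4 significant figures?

62.61

C is at the origin; C and P share the same y with |CP| = 51.3 and P on the −x side, so P = (-51.30, 0.000). CQ is vertical with |CQ| = 52.3 and Q on the −y side, so Q = (0.000, -52.30). The virtual corner opposite C is at (-51.30, -52.30). Tangency of A1 to PA means the radius RA is perpendicular to PA and the tangent condition forces RN to be normal to NQ, with radius 16.4, so the center R sits 16.4 in from both sides at R = (-34.90, -35.90). That places the tangent points at A = (-51.30, -35.90) on PA and N = (-34.90, -52.30) on NQ. Then |CA| = |A − C| = 62.61.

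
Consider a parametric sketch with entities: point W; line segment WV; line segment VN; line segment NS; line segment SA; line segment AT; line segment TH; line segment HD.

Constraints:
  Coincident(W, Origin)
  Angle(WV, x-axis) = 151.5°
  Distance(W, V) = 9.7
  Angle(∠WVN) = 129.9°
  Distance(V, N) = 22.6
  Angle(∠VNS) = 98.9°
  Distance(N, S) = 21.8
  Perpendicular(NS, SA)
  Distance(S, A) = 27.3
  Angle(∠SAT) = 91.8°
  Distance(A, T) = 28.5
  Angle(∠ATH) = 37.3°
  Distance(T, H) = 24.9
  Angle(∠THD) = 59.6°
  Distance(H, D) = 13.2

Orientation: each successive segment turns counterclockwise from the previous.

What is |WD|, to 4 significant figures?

12.43

W is at the origin; WV runs at 151.5° with length 9.7, so V = (-8.525, 4.628). ∠WVN = 129.9° gives VN at -158.4° from the x-axis; with |VN| = 22.6, N = (-29.54, -3.691). ∠VNS = 98.9° gives NS at -77.30° from the x-axis; with |NS| = 21.8, S = (-24.74, -24.96). NS is perpendicular to SA, so SA runs at 12.70°; with |SA| = 27.3, A = (1.887, -18.96). ∠SAT = 91.8° gives AT at 100.9° from the x-axis; with |AT| = 28.5, T = (-3.502, 9.030). ∠ATH = 37.3° gives TH at -116.4° from the x-axis; with |TH| = 24.9, H = (-14.57, -13.27). ∠THD = 59.6° gives HD at 4.000° from the x-axis; with |HD| = 13.2, D = (-1.406, -12.35). Then |WD| = |D − W| = 12.43.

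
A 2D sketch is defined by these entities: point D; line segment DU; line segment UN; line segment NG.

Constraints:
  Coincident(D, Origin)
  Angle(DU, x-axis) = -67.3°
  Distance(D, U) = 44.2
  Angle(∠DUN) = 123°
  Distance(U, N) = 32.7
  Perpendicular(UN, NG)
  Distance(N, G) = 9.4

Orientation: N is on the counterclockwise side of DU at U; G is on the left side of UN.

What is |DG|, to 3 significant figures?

63.2

D is at the origin; DU runs at -67.3° with length 44.2, so U = 44.2·(cos -67.3°, sin -67.3°) = (17.1, -40.8). ∠DUN = 123.0°, so UN runs at -67.3° + (180° − 123.0°) = -10.3° from the x-axis; with |UN| = 32.7, N = U + 32.7·(cos -10.3°, sin -10.3°) = (49.2, -46.6). UN is perpendicular to NG; with |NG| = 9.4 on the left of UN, G = N + 9.4·(0.179, 0.984) = (50.9, -37.4). Then |DG| = |G − D| = 63.2.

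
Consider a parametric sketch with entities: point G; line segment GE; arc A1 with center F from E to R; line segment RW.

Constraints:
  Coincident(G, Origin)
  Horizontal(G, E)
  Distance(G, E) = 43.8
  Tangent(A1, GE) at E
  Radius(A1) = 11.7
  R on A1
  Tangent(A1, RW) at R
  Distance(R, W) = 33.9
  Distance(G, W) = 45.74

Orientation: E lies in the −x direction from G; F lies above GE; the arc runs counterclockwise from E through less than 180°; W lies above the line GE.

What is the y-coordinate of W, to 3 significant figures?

40.1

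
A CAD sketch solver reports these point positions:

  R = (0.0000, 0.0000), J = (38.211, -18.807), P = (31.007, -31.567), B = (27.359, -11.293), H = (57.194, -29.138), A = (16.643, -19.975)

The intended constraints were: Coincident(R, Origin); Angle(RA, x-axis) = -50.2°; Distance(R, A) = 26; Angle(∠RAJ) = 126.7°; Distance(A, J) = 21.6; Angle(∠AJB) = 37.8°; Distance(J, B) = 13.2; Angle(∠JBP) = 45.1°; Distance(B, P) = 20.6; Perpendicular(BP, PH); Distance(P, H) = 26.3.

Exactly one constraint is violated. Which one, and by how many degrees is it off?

Perpendicular(BP, PH) — off by 4.90°.

R = (0.00, 0.00) ✓; RA at -50.20° ✓; |RA| = 26.00 ✓; ∠RAJ = 126.7° ✓; |AJ| = 21.60 ✓; ∠AJB = 37.80° ✓; |JB| = 13.20 ✓; ∠JBP = 45.10° ✓; |BP| = 20.60 ✓; ∠(BP, PH) = 85.10° ✗; |PH| = 26.30 ✓.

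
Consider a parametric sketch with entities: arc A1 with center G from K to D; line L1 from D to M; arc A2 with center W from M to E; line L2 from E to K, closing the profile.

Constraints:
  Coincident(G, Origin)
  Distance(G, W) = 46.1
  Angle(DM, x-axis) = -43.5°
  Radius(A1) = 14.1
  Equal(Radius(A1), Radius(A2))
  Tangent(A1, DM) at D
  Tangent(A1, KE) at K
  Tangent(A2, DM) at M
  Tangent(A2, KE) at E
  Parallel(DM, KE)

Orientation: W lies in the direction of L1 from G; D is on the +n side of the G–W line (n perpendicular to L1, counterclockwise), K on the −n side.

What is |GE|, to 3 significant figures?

48.2

Tangency of A1 to both parallel lines with radius 14.1 puts D and K at G ± 14.1·n: D = (9.71, 10.2), K = (-9.71, -10.2). Equal radii place M and E the same way about W: M = W + 14.1·n = (43.1, -21.5), E = W − 14.1·n = (23.7, -42.0). Then |GE| = |E − G| = 48.2.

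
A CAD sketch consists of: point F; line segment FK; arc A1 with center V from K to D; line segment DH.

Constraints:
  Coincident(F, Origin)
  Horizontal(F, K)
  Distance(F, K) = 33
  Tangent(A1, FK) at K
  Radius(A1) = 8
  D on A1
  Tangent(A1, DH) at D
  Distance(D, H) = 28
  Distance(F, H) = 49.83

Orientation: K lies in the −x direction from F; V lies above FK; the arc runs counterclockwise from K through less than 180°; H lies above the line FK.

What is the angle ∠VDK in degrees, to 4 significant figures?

36.79°

F is at the origin; F and K share the same y with |FK| = 33.0 and K on the −x side, so K = (-33.00, 0.000). Tangency of A1 to FK means the radius VK is perpendicular to FK, so V = K + (0, 8) = (-33.00, 8.000). Since VD ⟂ DH (tangency), |VH| = √(8.0² + 28.0²) = 29.12 regardless of where D sits on A1. So H lies on both circle(F, 49.83) and circle(V, 29.12); the above-FK intersection is H = (-33.24, 37.12). D is the foot of the tangent from H: D = (-25.33, 10.26).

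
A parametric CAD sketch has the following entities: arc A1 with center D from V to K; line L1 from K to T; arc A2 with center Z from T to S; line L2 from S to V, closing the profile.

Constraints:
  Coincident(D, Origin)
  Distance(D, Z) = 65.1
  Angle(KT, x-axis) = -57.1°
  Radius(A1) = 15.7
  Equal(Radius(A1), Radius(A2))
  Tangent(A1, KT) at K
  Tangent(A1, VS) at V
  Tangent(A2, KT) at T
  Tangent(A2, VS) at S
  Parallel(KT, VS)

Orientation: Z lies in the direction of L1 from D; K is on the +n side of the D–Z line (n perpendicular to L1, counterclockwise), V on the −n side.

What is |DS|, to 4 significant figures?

66.97

The slot axis is L1's direction at -57.1°, so u = (cos -57.1°, sin -57.1°) = (0.5432, -0.8396) and n = (−sin -57.1°, cos -57.1°) = (0.8396, 0.5432). D is at the origin and Z lies 65.1 along u from D, so Z = 65.1·u = (35.36, -54.66). Tangency of A1 to both parallel lines with radius 15.7 puts K and V at D ± 15.7·n: K = (13.18, 8.528), V = (-13.18, -8.528). Equal radii place T and S the same way about Z: T = Z + 15.7·n = (48.54, -46.13), S = Z − 15.7·n = (22.18, -63.19). Then |DS| = |S − D| = 66.97.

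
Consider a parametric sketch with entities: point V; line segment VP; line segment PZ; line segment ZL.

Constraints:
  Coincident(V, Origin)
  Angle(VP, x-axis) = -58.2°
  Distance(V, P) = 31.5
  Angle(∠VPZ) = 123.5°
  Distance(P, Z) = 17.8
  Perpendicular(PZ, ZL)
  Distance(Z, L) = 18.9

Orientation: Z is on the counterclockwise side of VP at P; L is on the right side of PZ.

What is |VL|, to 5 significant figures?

57.255

V is at the origin; VP runs at -58.2° with length 31.5, so P = 31.5·(cos -58.2°, sin -58.2°) = (16.599, -26.772). ∠VPZ = 123.5°, so PZ runs at -58.2° + (180° − 123.5°) = -1.7000° from the x-axis; with |PZ| = 17.8, Z = P + 17.8·(cos -1.7000°, sin -1.7000°) = (34.391, -27.300). The perpendicularity gives ZL at right angles to PZ; with |ZL| = 18.9 on the right of PZ, L = Z + 18.9·(-0.029666, -0.99956) = (33.831, -46.191). Then |VL| = |L − V| = 57.255.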